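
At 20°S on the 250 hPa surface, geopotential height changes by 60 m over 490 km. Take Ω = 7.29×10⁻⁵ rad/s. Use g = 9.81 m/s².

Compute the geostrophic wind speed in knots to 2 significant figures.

Coriolis parameter at 20°S:
f = 2Ω sin φ = 2 × 7.29×10⁻⁵ × sin 20° = 4.99×10⁻⁵ s⁻¹
Height gradient: |∂Z/∂n| = 60 m / 490000 m = 1.22×10⁻⁴
On a pressure surface, geostrophic balance gives V_g = (g/f)|∂Z/∂n|:
V_g = 9.81 × 1.22×10⁻⁴ / 4.99×10⁻⁵ = 24.1 m/s
Converting: 24.1 m/s × 1.944 = 47 knots

47 knots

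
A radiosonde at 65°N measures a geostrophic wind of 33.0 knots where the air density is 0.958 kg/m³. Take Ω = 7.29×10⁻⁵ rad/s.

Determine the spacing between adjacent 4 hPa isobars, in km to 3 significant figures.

186 km

Coriolis parameter at 65°N:
f = 2Ω sin φ = 2 × 7.29×10⁻⁵ × sin 65° = 1.32×10⁻⁴ s⁻¹
Wind speed in SI: 33.0 knots = 17.0 m/s
Geostrophic balance rearranged: |∂P/∂n| = f ρ V_g
|∂P/∂n| = 1.32×10⁻⁴ × 0.958 × 17.0 = 2.15×10⁻³ Pa/m
Isobar spacing: Δn = ΔP/|∂P/∂n| = 400 Pa / 2.15×10⁻³ Pa/m = 186127 m ≈ 186 km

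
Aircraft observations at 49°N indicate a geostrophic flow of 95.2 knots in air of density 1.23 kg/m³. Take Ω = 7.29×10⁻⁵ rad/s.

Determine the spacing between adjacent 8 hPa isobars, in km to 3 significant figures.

121 km

Coriolis parameter at 49°N:
f = 2Ω sin φ = 2 × 7.29×10⁻⁵ × sin 49° = 1.10×10⁻⁴ s⁻¹
Wind speed in SI: 95.2 knots = 49.0 m/s
Geostrophic balance rearranged: |∂P/∂n| = f ρ V_g
|∂P/∂n| = 1.10×10⁻⁴ × 1.23 × 49.0 = 6.63×10⁻³ Pa/m
Isobar spacing: Δn = ΔP/|∂P/∂n| = 800 Pa / 6.63×10⁻³ Pa/m = 120690 m ≈ 121 km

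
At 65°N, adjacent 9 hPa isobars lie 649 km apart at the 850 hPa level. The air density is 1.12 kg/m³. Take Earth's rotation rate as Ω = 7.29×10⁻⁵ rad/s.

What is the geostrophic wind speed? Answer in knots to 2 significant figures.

Coriolis parameter at 65°N:
f = 2Ω sin φ = 2 × 7.29×10⁻⁵ × sin 65° = 1.32×10⁻⁴ s⁻¹
Pressure gradient: |∂P/∂n| = 900 Pa / 649000 m = 1.39×10⁻³ Pa/m
Geostrophic balance (pressure-gradient force = Coriolis force):
V_g = (1/(fρ)) |∂P/∂n| = 1.39×10⁻³ / (1.32×10⁻⁴ × 1.12) = 9.37 m/s
Converting: 9.37 m/s × 1.944 = 18 knots

18 knots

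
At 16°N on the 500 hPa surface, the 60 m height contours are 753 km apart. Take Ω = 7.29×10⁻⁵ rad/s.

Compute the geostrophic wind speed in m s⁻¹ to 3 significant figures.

19.5 m s⁻¹

Coriolis parameter at 16°N:
f = 2Ω sin φ = 2 × 7.29×10⁻⁵ × sin 16° = 4.02×10⁻⁵ s⁻¹
Height gradient: |∂Z/∂n| = 60 m / 753000 m = 7.97×10⁻⁵
On a pressure surface, geostrophic balance gives V_g = (g/f)|∂Z/∂n|:
V_g = 9.81 × 7.97×10⁻⁵ / 4.02×10⁻⁵ = 19.5 m/s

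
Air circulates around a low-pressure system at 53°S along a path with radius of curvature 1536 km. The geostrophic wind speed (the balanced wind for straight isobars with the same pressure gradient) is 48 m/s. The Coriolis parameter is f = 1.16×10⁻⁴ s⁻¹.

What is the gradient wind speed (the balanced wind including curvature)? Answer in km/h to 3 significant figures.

142 km/h

Around a low, centrifugal force acts outward with Coriolis, so pressure-gradient force balances both:
(1/ρ)|∂P/∂n| = fV + V²/R  →  V² + fR·V − fR·V_g = 0
With fR = 1.16×10⁻⁴ × 1536×10³ m = 178 m/s:
V = [−fR + √((fR)² + 4 fR V_g)]/2 = [−178 + √(178² + 4×178×48)]/2 = 39.3 m/s
Subgeostrophic (V < V_g = 48 m/s), as expected around a low.
Converting: 39.3 m/s × 3.6 = 142 km/h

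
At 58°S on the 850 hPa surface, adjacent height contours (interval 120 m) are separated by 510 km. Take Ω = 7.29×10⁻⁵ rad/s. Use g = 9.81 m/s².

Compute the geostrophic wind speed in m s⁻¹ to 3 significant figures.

18.7 m s⁻¹

Coriolis parameter at 58°S:
f = 2Ω sin φ = 2 × 7.29×10⁻⁵ × sin 58° = 1.24×10⁻⁴ s⁻¹
Height gradient: |∂Z/∂n| = 120 m / 510000 m = 2.35×10⁻⁴
On a pressure surface, geostrophic balance gives V_g = (g/f)|∂Z/∂n|:
V_g = 9.81 × 2.35×10⁻⁴ / 1.24×10⁻⁴ = 18.7 m/s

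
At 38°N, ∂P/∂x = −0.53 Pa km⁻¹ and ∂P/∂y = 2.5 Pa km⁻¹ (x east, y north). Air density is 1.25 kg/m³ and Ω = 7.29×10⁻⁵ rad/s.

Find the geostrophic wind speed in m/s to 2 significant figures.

23 m/s

Coriolis parameter at 38°N:
f = 2Ω sin φ = 2 × 7.29×10⁻⁵ × sin 38° = 8.98×10⁻⁵ s⁻¹
Component geostrophic relations (x east, y north):
u_g = −(1/(fρ)) ∂P/∂y,  v_g = (1/(fρ)) ∂P/∂x
u_g = −(2.5×10⁻³)/(8.98×10⁻⁵ × 1.25) = −22.3 m/s;  v_g = (−0.53×10⁻³)/(8.98×10⁻⁵ × 1.25) = −4.72 m/s
|V_g| = √(u_g² + v_g²) = 22.8 m/s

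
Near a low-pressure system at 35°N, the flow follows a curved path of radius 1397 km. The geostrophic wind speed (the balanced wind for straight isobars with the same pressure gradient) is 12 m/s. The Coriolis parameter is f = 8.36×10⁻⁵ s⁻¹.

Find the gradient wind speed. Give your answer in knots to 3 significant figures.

21.3 knots

Around a low, centrifugal force acts outward with Coriolis, so pressure-gradient force balances both:
(1/ρ)|∂P/∂n| = fV + V²/R  →  V² + fR·V − fR·V_g = 0
With fR = 8.36×10⁻⁵ × 1397×10³ m = 117 m/s:
V = [−fR + √((fR)² + 4 fR V_g)]/2 = [−117 + √(117² + 4×117×12)]/2 = 11 m/s
Subgeostrophic (V < V_g = 12 m/s), as expected around a low.
Converting: 11 m/s × 1.944 = 21.3 knots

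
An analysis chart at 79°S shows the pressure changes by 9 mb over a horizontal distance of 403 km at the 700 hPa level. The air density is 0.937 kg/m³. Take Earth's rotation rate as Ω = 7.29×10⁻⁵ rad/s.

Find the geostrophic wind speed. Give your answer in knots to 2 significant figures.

Coriolis parameter at 79°S:
f = 2Ω sin φ = 2 × 7.29×10⁻⁵ × sin 79° = 1.43×10⁻⁴ s⁻¹
Pressure gradient: |∂P/∂n| = 900 Pa / 403000 m = 2.23×10⁻³ Pa/m
Geostrophic balance (pressure-gradient force = Coriolis force):
V_g = (1/(fρ)) |∂P/∂n| = 2.23×10⁻³ / (1.43×10⁻⁴ × 0.937) = 16.7 m/s
Converting: 16.7 m/s × 1.944 = 32 knots

32 knots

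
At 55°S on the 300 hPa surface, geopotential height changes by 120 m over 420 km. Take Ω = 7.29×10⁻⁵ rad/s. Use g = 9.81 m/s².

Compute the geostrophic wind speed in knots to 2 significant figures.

46 knots

Coriolis parameter at 55°S:
f = 2Ω sin φ = 2 × 7.29×10⁻⁵ × sin 55° = 1.19×10⁻⁴ s⁻¹
Height gradient: |∂Z/∂n| = 120 m / 420000 m = 2.86×10⁻⁴
On a pressure surface, geostrophic balance gives V_g = (g/f)|∂Z/∂n|:
V_g = 9.81 × 2.86×10⁻⁴ / 1.19×10⁻⁴ = 23.5 m/s
Converting: 23.5 m/s × 1.944 = 46 knots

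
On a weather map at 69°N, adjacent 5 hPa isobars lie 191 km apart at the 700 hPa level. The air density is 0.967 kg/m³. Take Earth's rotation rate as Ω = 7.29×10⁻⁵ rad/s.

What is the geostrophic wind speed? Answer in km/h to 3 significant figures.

Coriolis parameter at 69°N:
f = 2Ω sin φ = 2 × 7.29×10⁻⁵ × sin 69° = 1.36×10⁻⁴ s⁻¹
Pressure gradient: |∂P/∂n| = 500 Pa / 191000 m = 2.62×10⁻³ Pa/m
Geostrophic balance (pressure-gradient force = Coriolis force):
V_g = (1/(fρ)) |∂P/∂n| = 2.62×10⁻³ / (1.36×10⁻⁴ × 0.967) = 19.9 m/s
Converting: 19.9 m/s × 3.6 = 71.6 km/h

71.6 km/h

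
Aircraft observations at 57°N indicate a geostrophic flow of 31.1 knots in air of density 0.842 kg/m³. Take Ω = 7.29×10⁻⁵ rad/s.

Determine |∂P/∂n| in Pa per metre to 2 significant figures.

Coriolis parameter at 57°N:
f = 2Ω sin φ = 2 × 7.29×10⁻⁵ × sin 57° = 1.22×10⁻⁴ s⁻¹
Wind speed in SI: 31.1 knots = 16.0 m/s
Geostrophic balance rearranged: |∂P/∂n| = f ρ V_g
|∂P/∂n| = 1.22×10⁻⁴ × 0.842 × 16.0 = 1.65×10⁻³ Pa/m

1.6×10⁻³ Pa/m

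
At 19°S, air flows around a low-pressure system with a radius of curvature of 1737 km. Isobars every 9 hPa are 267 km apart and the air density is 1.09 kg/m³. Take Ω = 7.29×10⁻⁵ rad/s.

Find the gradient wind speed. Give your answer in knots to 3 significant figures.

Coriolis parameter at 19°S:
f = 2Ω sin φ = 2 × 7.29×10⁻⁵ × sin 19° = 4.75×10⁻⁵ s⁻¹
Pressure gradient: |∂P/∂n| = 900 Pa / 267000 m = 3.37×10⁻³ Pa/m
Geostrophic speed: V_g = |∂P/∂n|/(fρ) = 3.37×10⁻³/(4.75×10⁻⁵ × 1.09) = 65.1 m/s
Around a low, centrifugal force acts outward with Coriolis, so pressure-gradient force balances both:
(1/ρ)|∂P/∂n| = fV + V²/R  →  V² + fR·V − fR·V_g = 0
With fR = 4.75×10⁻⁵ × 1737×10³ m = 82.5 m/s:
V = [−fR + √((fR)² + 4 fR V_g)]/2 = [−82.5 + √(82.5² + 4×82.5×65.1)]/2 = 42.9 m/s
Subgeostrophic (V < V_g = 65.1 m/s), as expected around a low.
Converting: 42.9 m/s × 1.944 = 83.3 knots

83.3 knots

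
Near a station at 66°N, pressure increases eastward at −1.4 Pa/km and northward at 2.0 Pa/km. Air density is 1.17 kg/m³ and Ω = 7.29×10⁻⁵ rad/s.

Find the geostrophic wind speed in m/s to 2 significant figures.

Coriolis parameter at 66°N:
f = 2Ω sin φ = 2 × 7.29×10⁻⁵ × sin 66° = 1.33×10⁻⁴ s⁻¹
Component geostrophic relations (x east, y north):
u_g = −(1/(fρ)) ∂P/∂y,  v_g = (1/(fρ)) ∂P/∂x
u_g = −(2.0×10⁻³)/(1.33×10⁻⁴ × 1.17) = −12.8 m/s;  v_g = (−1.4×10⁻³)/(1.33×10⁻⁴ × 1.17) = −8.98 m/s
|V_g| = √(u_g² + v_g²) = 15.7 m/s

16 m/s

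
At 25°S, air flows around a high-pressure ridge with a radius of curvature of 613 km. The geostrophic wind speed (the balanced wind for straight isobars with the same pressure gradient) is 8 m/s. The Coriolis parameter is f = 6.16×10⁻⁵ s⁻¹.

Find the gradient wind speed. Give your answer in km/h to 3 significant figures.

Around a high, pressure-gradient force acts outward with centrifugal, so Coriolis balances both:
fV = (1/ρ)|∂P/∂n| + V²/R  →  V² − fR·V + fR·V_g = 0
With fR = 6.16×10⁻⁵ × 613×10³ m = 37.8 m/s:
V = [fR − √((fR)² − 4 fR V_g)]/2 = [37.8 − √(37.8² − 4×37.8×8)]/2 = 11.5 m/s
Supergeostrophic (V > V_g = 8 m/s), as expected around a high.
Converting: 11.5 m/s × 3.6 = 41.4 km/h

41.4 km/h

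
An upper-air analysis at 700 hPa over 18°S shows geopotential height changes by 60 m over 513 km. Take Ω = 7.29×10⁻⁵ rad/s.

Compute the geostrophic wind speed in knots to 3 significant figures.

Coriolis parameter at 18°S:
f = 2Ω sin φ = 2 × 7.29×10⁻⁵ × sin 18° = 4.51×10⁻⁵ s⁻¹
Height gradient: |∂Z/∂n| = 60 m / 513000 m = 1.17×10⁻⁴
On a pressure surface, geostrophic balance gives V_g = (g/f)|∂Z/∂n|:
V_g = 9.81 × 1.17×10⁻⁴ / 4.51×10⁻⁵ = 25.5 m/s
Converting: 25.5 m/s × 1.944 = 49.5 knots

49.5 knots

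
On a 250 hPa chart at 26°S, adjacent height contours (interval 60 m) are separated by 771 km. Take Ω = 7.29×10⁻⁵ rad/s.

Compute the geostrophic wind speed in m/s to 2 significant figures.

12 m/s

Coriolis parameter at 26°S:
f = 2Ω sin φ = 2 × 7.29×10⁻⁵ × sin 26° = 6.39×10⁻⁵ s⁻¹
Height gradient: |∂Z/∂n| = 60 m / 771000 m = 7.78×10⁻⁵
On a pressure surface, geostrophic balance gives V_g = (g/f)|∂Z/∂n|:
V_g = 9.81 × 7.78×10⁻⁵ / 6.39×10⁻⁵ = 11.9 m/s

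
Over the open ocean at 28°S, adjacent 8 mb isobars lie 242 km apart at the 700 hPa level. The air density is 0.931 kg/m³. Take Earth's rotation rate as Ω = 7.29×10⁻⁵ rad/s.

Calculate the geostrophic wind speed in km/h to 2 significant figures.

Coriolis parameter at 28°S:
f = 2Ω sin φ = 2 × 7.29×10⁻⁵ × sin 28° = 6.84×10⁻⁵ s⁻¹
Pressure gradient: |∂P/∂n| = 800 Pa / 242000 m = 3.31×10⁻³ Pa/m
Geostrophic balance (pressure-gradient force = Coriolis force):
V_g = (1/(fρ)) |∂P/∂n| = 3.31×10⁻³ / (6.84×10⁻⁵ × 0.931) = 51.9 m/s
Converting: 51.9 m/s × 3.6 = 190 km/h

190 km/h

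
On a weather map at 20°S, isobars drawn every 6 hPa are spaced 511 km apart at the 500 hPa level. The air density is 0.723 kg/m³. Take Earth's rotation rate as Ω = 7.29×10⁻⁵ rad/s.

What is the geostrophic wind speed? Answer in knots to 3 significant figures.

Coriolis parameter at 20°S:
f = 2Ω sin φ = 2 × 7.29×10⁻⁵ × sin 20° = 4.99×10⁻⁵ s⁻¹
Pressure gradient: |∂P/∂n| = 600 Pa / 511000 m = 1.17×10⁻³ Pa/m
Geostrophic balance (pressure-gradient force = Coriolis force):
V_g = (1/(fρ)) |∂P/∂n| = 1.17×10⁻³ / (4.99×10⁻⁵ × 0.723) = 32.6 m/s
Converting: 32.6 m/s × 1.944 = 63.3 knots

63.3 knots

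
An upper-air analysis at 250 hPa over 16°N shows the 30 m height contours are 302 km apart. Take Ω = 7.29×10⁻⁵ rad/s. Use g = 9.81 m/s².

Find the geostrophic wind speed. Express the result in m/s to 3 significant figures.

24.2 m/s

Coriolis parameter at 16°N:
f = 2Ω sin φ = 2 × 7.29×10⁻⁵ × sin 16° = 4.02×10⁻⁵ s⁻¹
Height gradient: |∂Z/∂n| = 30 m / 302000 m = 9.93×10⁻⁵
On a pressure surface, geostrophic balance gives V_g = (g/f)|∂Z/∂n|:
V_g = 9.81 × 9.93×10⁻⁵ / 4.02×10⁻⁵ = 24.2 m/s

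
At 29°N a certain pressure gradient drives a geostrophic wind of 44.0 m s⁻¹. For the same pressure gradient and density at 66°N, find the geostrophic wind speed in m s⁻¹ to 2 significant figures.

With the same pressure gradient and density, V_g ∝ 1/f ∝ 1/sin φ.
V₂ = V₁ · sin φ₁ / sin φ₂ = 44.0 × sin 29° / sin 66°
V₂ = 44.0 × 0.4848/0.9135 = 23 m s⁻¹

23 m s⁻¹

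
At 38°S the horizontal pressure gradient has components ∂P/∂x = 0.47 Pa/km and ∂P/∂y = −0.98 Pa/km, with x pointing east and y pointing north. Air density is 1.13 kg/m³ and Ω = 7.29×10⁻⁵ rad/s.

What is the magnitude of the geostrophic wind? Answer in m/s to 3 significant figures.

Coriolis parameter at 38°S:
f = 2Ω sin φ = 2 × 7.29×10⁻⁵ × sin 38° = 8.98×10⁻⁵ s⁻¹
In the Southern Hemisphere f is negative: f = −8.98×10⁻⁵ s⁻¹.
Component geostrophic relations (x east, y north):
u_g = −(1/(fρ)) ∂P/∂y,  v_g = (1/(fρ)) ∂P/∂x
u_g = −(−0.98×10⁻³)/(−8.98×10⁻⁵ × 1.13) = −9.66 m/s;  v_g = (0.47×10⁻³)/(−8.98×10⁻⁵ × 1.13) = −4.63 m/s
|V_g| = √(u_g² + v_g²) = 10.7 m/s

10.7 m/s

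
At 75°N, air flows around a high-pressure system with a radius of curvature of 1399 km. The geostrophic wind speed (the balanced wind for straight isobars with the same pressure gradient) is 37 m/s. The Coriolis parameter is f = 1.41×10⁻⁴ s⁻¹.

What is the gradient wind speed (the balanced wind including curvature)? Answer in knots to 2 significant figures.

96 knots

Around a high, pressure-gradient force acts outward with centrifugal, so Coriolis balances both:
fV = (1/ρ)|∂P/∂n| + V²/R  →  V² − fR·V + fR·V_g = 0
With fR = 1.41×10⁻⁴ × 1399×10³ m = 197 m/s:
V = [fR − √((fR)² − 4 fR V_g)]/2 = [197 − √(197² − 4×197×37)]/2 = 49.3 m/s
Supergeostrophic (V > V_g = 37 m/s), as expected around a high.
Converting: 49.3 m/s × 1.944 = 96 knots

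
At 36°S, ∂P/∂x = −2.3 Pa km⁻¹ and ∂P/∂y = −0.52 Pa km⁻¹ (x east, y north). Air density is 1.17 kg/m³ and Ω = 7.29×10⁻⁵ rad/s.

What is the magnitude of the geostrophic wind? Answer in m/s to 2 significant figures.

24 m/s

Coriolis parameter at 36°S:
f = 2Ω sin φ = 2 × 7.29×10⁻⁵ × sin 36° = 8.57×10⁻⁵ s⁻¹
In the Southern Hemisphere f is negative: f = −8.57×10⁻⁵ s⁻¹.
Component geostrophic relations (x east, y north):
u_g = −(1/(fρ)) ∂P/∂y,  v_g = (1/(fρ)) ∂P/∂x
u_g = −(−0.52×10⁻³)/(−8.57×10⁻⁵ × 1.17) = −5.19 m/s;  v_g = (−2.3×10⁻³)/(−8.57×10⁻⁵ × 1.17) = 22.9 m/s
|V_g| = √(u_g² + v_g²) = 23.5 m/s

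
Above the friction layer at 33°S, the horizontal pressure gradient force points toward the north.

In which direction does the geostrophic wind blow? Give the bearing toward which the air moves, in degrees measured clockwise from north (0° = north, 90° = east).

The pressure-gradient force points toward the north (bearing 000°).
Geostrophic balance: in the Southern Hemisphere the Coriolis force deflects motion to the left, so the geostrophic wind blows 90° to the left of the pressure-gradient force (low pressure on the right).
Rotating 000° by 90° counterclockwise gives 270° — the wind blows toward the west.

270°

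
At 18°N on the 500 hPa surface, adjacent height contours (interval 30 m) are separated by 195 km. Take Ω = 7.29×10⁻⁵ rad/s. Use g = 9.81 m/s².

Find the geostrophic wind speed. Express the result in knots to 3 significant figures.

65.1 knots

Coriolis parameter at 18°N:
f = 2Ω sin φ = 2 × 7.29×10⁻⁵ × sin 18° = 4.51×10⁻⁵ s⁻¹
Height gradient: |∂Z/∂n| = 30 m / 195000 m = 1.54×10⁻⁴
On a pressure surface, geostrophic balance gives V_g = (g/f)|∂Z/∂n|:
V_g = 9.81 × 1.54×10⁻⁴ / 4.51×10⁻⁵ = 33.5 m/s
Converting: 33.5 m/s × 1.944 = 65.1 knots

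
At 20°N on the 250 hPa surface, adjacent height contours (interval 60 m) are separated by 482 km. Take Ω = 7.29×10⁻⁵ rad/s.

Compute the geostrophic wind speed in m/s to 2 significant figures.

Coriolis parameter at 20°N:
f = 2Ω sin φ = 2 × 7.29×10⁻⁵ × sin 20° = 4.99×10⁻⁵ s⁻¹
Height gradient: |∂Z/∂n| = 60 m / 482000 m = 1.24×10⁻⁴
On a pressure surface, geostrophic balance gives V_g = (g/f)|∂Z/∂n|:
V_g = 9.81 × 1.24×10⁻⁴ / 4.99×10⁻⁵ = 24.5 m/s

24 m/s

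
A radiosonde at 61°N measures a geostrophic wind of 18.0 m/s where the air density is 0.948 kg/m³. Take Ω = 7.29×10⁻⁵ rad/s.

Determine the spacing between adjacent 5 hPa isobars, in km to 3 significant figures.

230 km

Coriolis parameter at 61°N:
f = 2Ω sin φ = 2 × 7.29×10⁻⁵ × sin 61° = 1.28×10⁻⁴ s⁻¹
Geostrophic balance rearranged: |∂P/∂n| = f ρ V_g
|∂P/∂n| = 1.28×10⁻⁴ × 0.948 × 18.0 = 2.18×10⁻³ Pa/m
Isobar spacing: Δn = ΔP/|∂P/∂n| = 500 Pa / 2.18×10⁻³ Pa/m = 229780 m ≈ 230 km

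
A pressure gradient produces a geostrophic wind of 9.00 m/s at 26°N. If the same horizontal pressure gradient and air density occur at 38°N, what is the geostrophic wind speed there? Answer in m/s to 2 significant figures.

With the same pressure gradient and density, V_g ∝ 1/f ∝ 1/sin φ.
V₂ = V₁ · sin φ₁ / sin φ₂ = 9.00 × sin 26° / sin 38°
V₂ = 9.00 × 0.4384/0.6157 = 6.4 m/s

6.4 m/s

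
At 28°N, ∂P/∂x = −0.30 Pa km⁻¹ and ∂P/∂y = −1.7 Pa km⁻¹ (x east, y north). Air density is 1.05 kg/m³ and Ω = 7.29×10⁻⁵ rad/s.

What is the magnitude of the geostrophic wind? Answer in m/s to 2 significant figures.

24 m/s

Coriolis parameter at 28°N:
f = 2Ω sin φ = 2 × 7.29×10⁻⁵ × sin 28° = 6.84×10⁻⁵ s⁻¹
Component geostrophic relations (x east, y north):
u_g = −(1/(fρ)) ∂P/∂y,  v_g = (1/(fρ)) ∂P/∂x
u_g = −(−1.7×10⁻³)/(6.84×10⁻⁵ × 1.05) = 23.7 m/s;  v_g = (−0.30×10⁻³)/(6.84×10⁻⁵ × 1.05) = −4.17 m/s
|V_g| = √(u_g² + v_g²) = 24.0 m/s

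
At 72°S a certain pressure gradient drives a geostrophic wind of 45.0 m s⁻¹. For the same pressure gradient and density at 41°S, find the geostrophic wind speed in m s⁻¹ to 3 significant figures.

With the same pressure gradient and density, V_g ∝ 1/f ∝ 1/sin φ.
V₂ = V₁ · sin φ₁ / sin φ₂ = 45.0 × sin 72° / sin 41°
V₂ = 45.0 × 0.9511/0.6561 = 65.2 m s⁻¹

65.2 m s⁻¹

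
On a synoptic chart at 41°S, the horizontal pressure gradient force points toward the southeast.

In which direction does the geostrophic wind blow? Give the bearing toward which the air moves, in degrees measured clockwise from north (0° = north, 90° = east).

The pressure-gradient force points toward the southeast (bearing 135°).
Geostrophic balance: in the Southern Hemisphere the Coriolis force deflects motion to the left, so the geostrophic wind blows 90° to the left of the pressure-gradient force (low pressure on the right).
Rotating 135° by 90° counterclockwise gives 045° — the wind blows toward the northeast.

045°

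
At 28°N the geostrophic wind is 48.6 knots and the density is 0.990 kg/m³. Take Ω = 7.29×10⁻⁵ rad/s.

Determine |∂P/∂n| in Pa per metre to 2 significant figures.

1.7×10⁻³ Pa/m

Coriolis parameter at 28°N:
f = 2Ω sin φ = 2 × 7.29×10⁻⁵ × sin 28° = 6.84×10⁻⁵ s⁻¹
Wind speed in SI: 48.6 knots = 25.0 m/s
Geostrophic balance rearranged: |∂P/∂n| = f ρ V_g
|∂P/∂n| = 6.84×10⁻⁵ × 0.990 × 25.0 = 1.69×10⁻³ Pa/m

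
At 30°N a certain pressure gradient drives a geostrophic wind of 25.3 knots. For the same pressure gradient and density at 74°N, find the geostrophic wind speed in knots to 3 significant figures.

13.2 knots

With the same pressure gradient and density, V_g ∝ 1/f ∝ 1/sin φ.
V₂ = V₁ · sin φ₁ / sin φ₂ = 25.3 × sin 30° / sin 74°
V₂ = 25.3 × 0.5000/0.9613 = 13.2 knots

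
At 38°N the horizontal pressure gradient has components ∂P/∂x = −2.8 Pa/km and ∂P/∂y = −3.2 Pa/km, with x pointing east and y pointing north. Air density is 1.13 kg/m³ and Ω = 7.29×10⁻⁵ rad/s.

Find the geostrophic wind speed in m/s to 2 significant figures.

Coriolis parameter at 38°N:
f = 2Ω sin φ = 2 × 7.29×10⁻⁵ × sin 38° = 8.98×10⁻⁵ s⁻¹
Component geostrophic relations (x east, y north):
u_g = −(1/(fρ)) ∂P/∂y,  v_g = (1/(fρ)) ∂P/∂x
u_g = −(−3.2×10⁻³)/(8.98×10⁻⁵ × 1.13) = 31.5 m/s;  v_g = (−2.8×10⁻³)/(8.98×10⁻⁵ × 1.13) = −27.6 m/s
|V_g| = √(u_g² + v_g²) = 41.9 m/s

42 m/s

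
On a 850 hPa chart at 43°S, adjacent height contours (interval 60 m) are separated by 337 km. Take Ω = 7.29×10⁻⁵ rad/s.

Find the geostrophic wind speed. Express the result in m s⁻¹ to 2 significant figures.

Coriolis parameter at 43°S:
f = 2Ω sin φ = 2 × 7.29×10⁻⁵ × sin 43° = 9.94×10⁻⁵ s⁻¹
Height gradient: |∂Z/∂n| = 60 m / 337000 m = 1.78×10⁻⁴
On a pressure surface, geostrophic balance gives V_g = (g/f)|∂Z/∂n|:
V_g = 9.81 × 1.78×10⁻⁴ / 9.94×10⁻⁵ = 17.6 m/s

18 m s⁻¹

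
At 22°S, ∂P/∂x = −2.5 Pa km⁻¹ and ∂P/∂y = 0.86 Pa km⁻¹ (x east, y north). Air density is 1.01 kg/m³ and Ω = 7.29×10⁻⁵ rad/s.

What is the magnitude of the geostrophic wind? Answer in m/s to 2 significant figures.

48 m/s

Coriolis parameter at 22°S:
f = 2Ω sin φ = 2 × 7.29×10⁻⁵ × sin 22° = 5.46×10⁻⁵ s⁻¹
In the Southern Hemisphere f is negative: f = −5.46×10⁻⁵ s⁻¹.
Component geostrophic relations (x east, y north):
u_g = −(1/(fρ)) ∂P/∂y,  v_g = (1/(fρ)) ∂P/∂x
u_g = −(0.86×10⁻³)/(−5.46×10⁻⁵ × 1.01) = 15.6 m/s;  v_g = (−2.5×10⁻³)/(−5.46×10⁻⁵ × 1.01) = 45.3 m/s
|V_g| = √(u_g² + v_g²) = 47.9 m/s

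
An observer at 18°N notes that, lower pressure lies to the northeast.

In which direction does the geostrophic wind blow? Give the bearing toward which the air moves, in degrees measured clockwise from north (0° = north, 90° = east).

135°

The pressure-gradient force points toward the northeast (bearing 045°).
Geostrophic balance: in the Northern Hemisphere the Coriolis force deflects motion to the right, so the geostrophic wind blows 90° to the right of the pressure-gradient force (low pressure on the left).
Rotating 045° by 90° clockwise gives 135° — the wind blows toward the southeast.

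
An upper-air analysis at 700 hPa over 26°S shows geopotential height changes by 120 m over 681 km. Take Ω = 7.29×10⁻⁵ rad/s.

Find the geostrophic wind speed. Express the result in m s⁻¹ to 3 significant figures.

Coriolis parameter at 26°S:
f = 2Ω sin φ = 2 × 7.29×10⁻⁵ × sin 26° = 6.39×10⁻⁵ s⁻¹
Height gradient: |∂Z/∂n| = 120 m / 681000 m = 1.76×10⁻⁴
On a pressure surface, geostrophic balance gives V_g = (g/f)|∂Z/∂n|:
V_g = 9.81 × 1.76×10⁻⁴ / 6.39×10⁻⁵ = 27.0 m/s

27.0 m s⁻¹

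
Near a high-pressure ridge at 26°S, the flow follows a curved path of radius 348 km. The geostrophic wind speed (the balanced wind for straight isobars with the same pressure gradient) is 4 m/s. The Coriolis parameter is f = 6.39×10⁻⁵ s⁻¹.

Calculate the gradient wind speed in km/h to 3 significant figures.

18.8 km/h

Around a high, pressure-gradient force acts outward with centrifugal, so Coriolis balances both:
fV = (1/ρ)|∂P/∂n| + V²/R  →  V² − fR·V + fR·V_g = 0
With fR = 6.39×10⁻⁵ × 348×10³ m = 22.2 m/s:
V = [fR − √((fR)² − 4 fR V_g)]/2 = [22.2 − √(22.2² − 4×22.2×4)]/2 = 5.23 m/s
Supergeostrophic (V > V_g = 4 m/s), as expected around a high.
Converting: 5.23 m/s × 3.6 = 18.8 km/h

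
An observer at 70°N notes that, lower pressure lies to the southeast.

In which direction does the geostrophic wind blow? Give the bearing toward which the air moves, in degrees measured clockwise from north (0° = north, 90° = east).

The pressure-gradient force points toward the southeast (bearing 135°).
Geostrophic balance: in the Northern Hemisphere the Coriolis force deflects motion to the right, so the geostrophic wind blows 90° to the right of the pressure-gradient force (low pressure on the left).
Rotating 135° by 90° clockwise gives 225° — the wind blows toward the southwest.

225°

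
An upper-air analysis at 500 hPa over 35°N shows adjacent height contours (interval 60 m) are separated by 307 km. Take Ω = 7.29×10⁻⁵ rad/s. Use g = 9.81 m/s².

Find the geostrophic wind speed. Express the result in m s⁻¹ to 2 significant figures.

23 m s⁻¹

Coriolis parameter at 35°N:
f = 2Ω sin φ = 2 × 7.29×10⁻⁵ × sin 35° = 8.36×10⁻⁵ s⁻¹
Height gradient: |∂Z/∂n| = 60 m / 307000 m = 1.95×10⁻⁴
On a pressure surface, geostrophic balance gives V_g = (g/f)|∂Z/∂n|:
V_g = 9.81 × 1.95×10⁻⁴ / 8.36×10⁻⁵ = 22.9 m/s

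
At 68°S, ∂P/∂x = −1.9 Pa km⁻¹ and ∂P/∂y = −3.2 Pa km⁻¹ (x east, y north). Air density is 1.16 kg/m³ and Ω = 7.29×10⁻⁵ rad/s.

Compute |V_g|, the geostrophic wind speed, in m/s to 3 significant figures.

23.7 m/s

Coriolis parameter at 68°S:
f = 2Ω sin φ = 2 × 7.29×10⁻⁵ × sin 68° = 1.35×10⁻⁴ s⁻¹
In the Southern Hemisphere f is negative: f = −1.35×10⁻⁴ s⁻¹.
Component geostrophic relations (x east, y north):
u_g = −(1/(fρ)) ∂P/∂y,  v_g = (1/(fρ)) ∂P/∂x
u_g = −(−3.2×10⁻³)/(−1.35×10⁻⁴ × 1.16) = −20.4 m/s;  v_g = (−1.9×10⁻³)/(−1.35×10⁻⁴ × 1.16) = 12.1 m/s
|V_g| = √(u_g² + v_g²) = 23.7 m/s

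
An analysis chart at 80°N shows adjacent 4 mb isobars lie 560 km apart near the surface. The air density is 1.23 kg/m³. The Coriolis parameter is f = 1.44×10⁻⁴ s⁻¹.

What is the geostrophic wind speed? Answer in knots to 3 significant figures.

Pressure gradient: |∂P/∂n| = 400 Pa / 560000 m = 7.14×10⁻⁴ Pa/m
Geostrophic balance (pressure-gradient force = Coriolis force):
V_g = (1/(fρ)) |∂P/∂n| = 7.14×10⁻⁴ / (1.44×10⁻⁴ × 1.23) = 4.03 m/s
Converting: 4.03 m/s × 1.944 = 7.84 knots

7.84 knots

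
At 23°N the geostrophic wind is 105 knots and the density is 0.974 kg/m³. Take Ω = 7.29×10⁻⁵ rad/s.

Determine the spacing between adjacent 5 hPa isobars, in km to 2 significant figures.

170 km

Coriolis parameter at 23°N:
f = 2Ω sin φ = 2 × 7.29×10⁻⁵ × sin 23° = 5.70×10⁻⁵ s⁻¹
Wind speed in SI: 105 knots = 54.0 m/s
Geostrophic balance rearranged: |∂P/∂n| = f ρ V_g
|∂P/∂n| = 5.70×10⁻⁵ × 0.974 × 54.0 = 3.00×10⁻³ Pa/m
Isobar spacing: Δn = ΔP/|∂P/∂n| = 500 Pa / 3.00×10⁻³ Pa/m = 166820 m ≈ 170 km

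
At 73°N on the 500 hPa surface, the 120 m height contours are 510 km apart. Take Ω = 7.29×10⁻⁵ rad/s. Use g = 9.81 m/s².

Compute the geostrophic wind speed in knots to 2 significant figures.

Coriolis parameter at 73°N:
f = 2Ω sin φ = 2 × 7.29×10⁻⁵ × sin 73° = 1.39×10⁻⁴ s⁻¹
Height gradient: |∂Z/∂n| = 120 m / 510000 m = 2.35×10⁻⁴
On a pressure surface, geostrophic balance gives V_g = (g/f)|∂Z/∂n|:
V_g = 9.81 × 2.35×10⁻⁴ / 1.39×10⁻⁴ = 16.6 m/s
Converting: 16.6 m/s × 1.944 = 32 knots

32 knots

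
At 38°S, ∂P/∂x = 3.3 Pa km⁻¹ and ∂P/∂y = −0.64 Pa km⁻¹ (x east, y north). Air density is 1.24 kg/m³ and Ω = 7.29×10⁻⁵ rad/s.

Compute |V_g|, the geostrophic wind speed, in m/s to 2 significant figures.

30 m/s

Coriolis parameter at 38°S:
f = 2Ω sin φ = 2 × 7.29×10⁻⁵ × sin 38° = 8.98×10⁻⁵ s⁻¹
In the Southern Hemisphere f is negative: f = −8.98×10⁻⁵ s⁻¹.
Component geostrophic relations (x east, y north):
u_g = −(1/(fρ)) ∂P/∂y,  v_g = (1/(fρ)) ∂P/∂x
u_g = −(−0.64×10⁻³)/(−8.98×10⁻⁵ × 1.24) = −5.75 m/s;  v_g = (3.3×10⁻³)/(−8.98×10⁻⁵ × 1.24) = −29.6 m/s
|V_g| = √(u_g² + v_g²) = 30.2 m/s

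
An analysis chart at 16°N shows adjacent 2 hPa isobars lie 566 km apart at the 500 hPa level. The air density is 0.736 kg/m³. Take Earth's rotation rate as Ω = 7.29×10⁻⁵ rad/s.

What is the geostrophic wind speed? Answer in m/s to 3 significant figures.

11.9 m/s

Coriolis parameter at 16°N:
f = 2Ω sin φ = 2 × 7.29×10⁻⁵ × sin 16° = 4.02×10⁻⁵ s⁻¹
Pressure gradient: |∂P/∂n| = 200 Pa / 566000 m = 3.53×10⁻⁴ Pa/m
Geostrophic balance (pressure-gradient force = Coriolis force):
V_g = (1/(fρ)) |∂P/∂n| = 3.53×10⁻⁴ / (4.02×10⁻⁵ × 0.736) = 11.9 m/s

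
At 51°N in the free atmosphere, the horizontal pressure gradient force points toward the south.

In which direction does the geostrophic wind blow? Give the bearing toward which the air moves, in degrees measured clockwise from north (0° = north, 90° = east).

The pressure-gradient force points toward the south (bearing 180°).
Geostrophic balance: in the Northern Hemisphere the Coriolis force deflects motion to the right, so the geostrophic wind blows 90° to the right of the pressure-gradient force (low pressure on the left).
Rotating 180° by 90° clockwise gives 270° — the wind blows toward the west.

270°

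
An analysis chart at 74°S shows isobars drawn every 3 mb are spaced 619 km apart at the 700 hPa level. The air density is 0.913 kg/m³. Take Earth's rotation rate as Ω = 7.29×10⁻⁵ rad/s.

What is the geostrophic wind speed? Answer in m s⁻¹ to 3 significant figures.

Coriolis parameter at 74°S:
f = 2Ω sin φ = 2 × 7.29×10⁻⁵ × sin 74° = 1.40×10⁻⁴ s⁻¹
Pressure gradient: |∂P/∂n| = 300 Pa / 619000 m = 4.85×10⁻⁴ Pa/m
Geostrophic balance (pressure-gradient force = Coriolis force):
V_g = (1/(fρ)) |∂P/∂n| = 4.85×10⁻⁴ / (1.40×10⁻⁴ × 0.913) = 3.79 m/s

3.79 m s⁻¹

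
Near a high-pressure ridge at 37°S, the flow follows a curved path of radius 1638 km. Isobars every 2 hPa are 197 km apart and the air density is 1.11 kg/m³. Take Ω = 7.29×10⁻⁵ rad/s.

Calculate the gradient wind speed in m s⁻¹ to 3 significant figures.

11.3 m s⁻¹

Coriolis parameter at 37°S:
f = 2Ω sin φ = 2 × 7.29×10⁻⁵ × sin 37° = 8.77×10⁻⁵ s⁻¹
Pressure gradient: |∂P/∂n| = 200 Pa / 197000 m = 1.02×10⁻³ Pa/m
Geostrophic speed: V_g = |∂P/∂n|/(fρ) = 1.02×10⁻³/(8.77×10⁻⁵ × 1.11) = 10.4 m/s
Around a high, pressure-gradient force acts outward with centrifugal, so Coriolis balances both:
fV = (1/ρ)|∂P/∂n| + V²/R  →  V² − fR·V + fR·V_g = 0
With fR = 8.77×10⁻⁵ × 1638×10³ m = 144 m/s:
V = [fR − √((fR)² − 4 fR V_g)]/2 = [144 − √(144² − 4×144×10.4)]/2 = 11.3 m/s
Supergeostrophic (V > V_g = 10.4 m/s), as expected around a high.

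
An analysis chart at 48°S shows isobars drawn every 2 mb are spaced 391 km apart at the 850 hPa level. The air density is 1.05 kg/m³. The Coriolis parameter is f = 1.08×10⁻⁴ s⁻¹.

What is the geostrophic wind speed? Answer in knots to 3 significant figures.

8.77 knots

Pressure gradient: |∂P/∂n| = 200 Pa / 391000 m = 5.12×10⁻⁴ Pa/m
Geostrophic balance (pressure-gradient force = Coriolis force):
V_g = (1/(fρ)) |∂P/∂n| = 5.12×10⁻⁴ / (1.08×10⁻⁴ × 1.05) = 4.51 m/s
Converting: 4.51 m/s × 1.944 = 8.77 knots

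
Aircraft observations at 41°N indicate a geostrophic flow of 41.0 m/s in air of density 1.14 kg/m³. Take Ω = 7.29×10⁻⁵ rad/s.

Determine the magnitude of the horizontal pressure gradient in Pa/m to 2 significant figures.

Coriolis parameter at 41°N:
f = 2Ω sin φ = 2 × 7.29×10⁻⁵ × sin 41° = 9.57×10⁻⁵ s⁻¹
Geostrophic balance rearranged: |∂P/∂n| = f ρ V_g
|∂P/∂n| = 9.57×10⁻⁵ × 1.14 × 41.0 = 4.47×10⁻³ Pa/m

4.5×10⁻³ Pa/m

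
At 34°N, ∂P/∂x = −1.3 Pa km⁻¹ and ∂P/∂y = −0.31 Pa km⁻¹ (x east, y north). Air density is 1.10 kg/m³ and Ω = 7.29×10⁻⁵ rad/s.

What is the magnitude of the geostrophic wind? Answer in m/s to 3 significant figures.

Coriolis parameter at 34°N:
f = 2Ω sin φ = 2 × 7.29×10⁻⁵ × sin 34° = 8.15×10⁻⁵ s⁻¹
Component geostrophic relations (x east, y north):
u_g = −(1/(fρ)) ∂P/∂y,  v_g = (1/(fρ)) ∂P/∂x
u_g = −(−0.31×10⁻³)/(8.15×10⁻⁵ × 1.10) = 3.46 m/s;  v_g = (−1.3×10⁻³)/(8.15×10⁻⁵ × 1.10) = −14.5 m/s
|V_g| = √(u_g² + v_g²) = 14.9 m/s

14.9 m/s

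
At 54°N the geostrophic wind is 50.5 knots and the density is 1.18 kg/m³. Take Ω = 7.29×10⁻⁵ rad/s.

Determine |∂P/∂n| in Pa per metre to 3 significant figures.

Coriolis parameter at 54°N:
f = 2Ω sin φ = 2 × 7.29×10⁻⁵ × sin 54° = 1.18×10⁻⁴ s⁻¹
Wind speed in SI: 50.5 knots = 26.0 m/s
Geostrophic balance rearranged: |∂P/∂n| = f ρ V_g
|∂P/∂n| = 1.18×10⁻⁴ × 1.18 × 26.0 = 3.62×10⁻³ Pa/m

3.62×10⁻³ Pa/m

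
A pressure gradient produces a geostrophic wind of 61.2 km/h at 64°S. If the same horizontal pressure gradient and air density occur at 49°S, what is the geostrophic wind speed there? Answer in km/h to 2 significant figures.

73 km/h

With the same pressure gradient and density, V_g ∝ 1/f ∝ 1/sin φ.
V₂ = V₁ · sin φ₁ / sin φ₂ = 61.2 × sin 64° / sin 49°
V₂ = 61.2 × 0.8988/0.7547 = 73 km/h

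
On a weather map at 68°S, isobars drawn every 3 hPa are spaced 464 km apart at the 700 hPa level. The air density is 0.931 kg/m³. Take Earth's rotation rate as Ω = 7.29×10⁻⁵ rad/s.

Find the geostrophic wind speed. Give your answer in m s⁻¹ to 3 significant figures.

Coriolis parameter at 68°S:
f = 2Ω sin φ = 2 × 7.29×10⁻⁵ × sin 68° = 1.35×10⁻⁴ s⁻¹
Pressure gradient: |∂P/∂n| = 300 Pa / 464000 m = 6.47×10⁻⁴ Pa/m
Geostrophic balance (pressure-gradient force = Coriolis force):
V_g = (1/(fρ)) |∂P/∂n| = 6.47×10⁻⁴ / (1.35×10⁻⁴ × 0.931) = 5.14 m/s

5.14 m s⁻¹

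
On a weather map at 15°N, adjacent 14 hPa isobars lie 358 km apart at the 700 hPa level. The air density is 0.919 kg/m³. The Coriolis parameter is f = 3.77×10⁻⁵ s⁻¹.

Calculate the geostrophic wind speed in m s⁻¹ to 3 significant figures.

Pressure gradient: |∂P/∂n| = 1400 Pa / 358000 m = 3.91×10⁻³ Pa/m
Geostrophic balance (pressure-gradient force = Coriolis force):
V_g = (1/(fρ)) |∂P/∂n| = 3.91×10⁻³ / (3.77×10⁻⁵ × 0.919) = 113 m/s

113 m s⁻¹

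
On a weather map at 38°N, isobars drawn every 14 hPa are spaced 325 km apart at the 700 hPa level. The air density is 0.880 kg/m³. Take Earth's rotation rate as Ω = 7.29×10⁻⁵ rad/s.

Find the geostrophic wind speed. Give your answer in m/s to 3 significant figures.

Coriolis parameter at 38°N:
f = 2Ω sin φ = 2 × 7.29×10⁻⁵ × sin 38° = 8.98×10⁻⁵ s⁻¹
Pressure gradient: |∂P/∂n| = 1400 Pa / 325000 m = 4.31×10⁻³ Pa/m
Geostrophic balance (pressure-gradient force = Coriolis force):
V_g = (1/(fρ)) |∂P/∂n| = 4.31×10⁻³ / (8.98×10⁻⁵ × 0.880) = 54.5 m/s

54.5 m/s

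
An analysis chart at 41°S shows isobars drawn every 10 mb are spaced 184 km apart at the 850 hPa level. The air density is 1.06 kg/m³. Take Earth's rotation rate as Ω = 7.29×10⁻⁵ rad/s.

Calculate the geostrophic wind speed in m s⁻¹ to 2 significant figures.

54 m s⁻¹

Coriolis parameter at 41°S:
f = 2Ω sin φ = 2 × 7.29×10⁻⁵ × sin 41° = 9.57×10⁻⁵ s⁻¹
Pressure gradient: |∂P/∂n| = 1000 Pa / 184000 m = 5.43×10⁻³ Pa/m
Geostrophic balance (pressure-gradient force = Coriolis force):
V_g = (1/(fρ)) |∂P/∂n| = 5.43×10⁻³ / (9.57×10⁻⁵ × 1.06) = 53.6 m/s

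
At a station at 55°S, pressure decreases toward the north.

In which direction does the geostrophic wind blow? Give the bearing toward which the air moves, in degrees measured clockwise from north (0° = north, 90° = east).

270°

The pressure-gradient force points toward the north (bearing 000°).
Geostrophic balance: in the Southern Hemisphere the Coriolis force deflects motion to the left, so the geostrophic wind blows 90° to the left of the pressure-gradient force (low pressure on the right).
Rotating 000° by 90° counterclockwise gives 270° — the wind blows toward the west.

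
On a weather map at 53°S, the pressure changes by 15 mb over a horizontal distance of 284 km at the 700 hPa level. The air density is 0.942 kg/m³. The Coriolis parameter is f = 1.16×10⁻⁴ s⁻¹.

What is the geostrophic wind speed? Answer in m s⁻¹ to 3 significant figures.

48.3 m s⁻¹

Pressure gradient: |∂P/∂n| = 1500 Pa / 284000 m = 5.28×10⁻³ Pa/m
Geostrophic balance (pressure-gradient force = Coriolis force):
V_g = (1/(fρ)) |∂P/∂n| = 5.28×10⁻³ / (1.16×10⁻⁴ × 0.942) = 48.3 m/s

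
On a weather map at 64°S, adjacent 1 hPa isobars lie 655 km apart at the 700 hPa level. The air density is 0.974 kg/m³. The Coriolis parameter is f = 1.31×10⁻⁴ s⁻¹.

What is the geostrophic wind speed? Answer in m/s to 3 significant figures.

1.20 m/s

Pressure gradient: |∂P/∂n| = 100 Pa / 655000 m = 1.53×10⁻⁴ Pa/m
Geostrophic balance (pressure-gradient force = Coriolis force):
V_g = (1/(fρ)) |∂P/∂n| = 1.53×10⁻⁴ / (1.31×10⁻⁴ × 0.974) = 1.20 m/s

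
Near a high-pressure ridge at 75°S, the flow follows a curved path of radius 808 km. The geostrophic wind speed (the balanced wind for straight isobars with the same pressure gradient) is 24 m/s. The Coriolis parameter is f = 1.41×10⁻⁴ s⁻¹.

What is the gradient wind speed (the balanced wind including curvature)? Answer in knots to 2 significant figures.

Around a high, pressure-gradient force acts outward with centrifugal, so Coriolis balances both:
fV = (1/ρ)|∂P/∂n| + V²/R  →  V² − fR·V + fR·V_g = 0
With fR = 1.41×10⁻⁴ × 808×10³ m = 114 m/s:
V = [fR − √((fR)² − 4 fR V_g)]/2 = [114 − √(114² − 4×114×24)]/2 = 34.4 m/s
Supergeostrophic (V > V_g = 24 m/s), as expected around a high.
Converting: 34.4 m/s × 1.944 = 67 knots

67 knots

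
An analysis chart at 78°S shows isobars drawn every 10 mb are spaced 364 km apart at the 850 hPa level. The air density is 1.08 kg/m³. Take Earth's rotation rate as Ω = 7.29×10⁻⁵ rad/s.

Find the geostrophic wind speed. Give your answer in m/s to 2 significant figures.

18 m/s

Coriolis parameter at 78°S:
f = 2Ω sin φ = 2 × 7.29×10⁻⁵ × sin 78° = 1.43×10⁻⁴ s⁻¹
Pressure gradient: |∂P/∂n| = 1000 Pa / 364000 m = 2.75×10⁻³ Pa/m
Geostrophic balance (pressure-gradient force = Coriolis force):
V_g = (1/(fρ)) |∂P/∂n| = 2.75×10⁻³ / (1.43×10⁻⁴ × 1.08) = 17.8 m/s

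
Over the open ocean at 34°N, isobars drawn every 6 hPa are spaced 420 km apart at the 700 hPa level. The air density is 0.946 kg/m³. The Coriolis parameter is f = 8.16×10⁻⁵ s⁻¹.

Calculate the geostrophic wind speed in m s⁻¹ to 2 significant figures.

19 m s⁻¹

Pressure gradient: |∂P/∂n| = 600 Pa / 420000 m = 1.43×10⁻³ Pa/m
Geostrophic balance (pressure-gradient force = Coriolis force):
V_g = (1/(fρ)) |∂P/∂n| = 1.43×10⁻³ / (8.16×10⁻⁵ × 0.946) = 18.5 m/s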